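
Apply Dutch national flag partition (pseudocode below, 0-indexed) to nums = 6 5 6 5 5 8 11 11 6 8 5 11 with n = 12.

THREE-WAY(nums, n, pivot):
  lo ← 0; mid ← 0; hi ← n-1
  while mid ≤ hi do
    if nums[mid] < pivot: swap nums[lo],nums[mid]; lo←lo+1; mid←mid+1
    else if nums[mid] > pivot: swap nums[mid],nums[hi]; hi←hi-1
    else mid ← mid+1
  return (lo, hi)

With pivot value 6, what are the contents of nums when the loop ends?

lo=0 mid=0 hi=11
6=6: mid=1
5<6: swap(0,1), lo=1 mid=2 ⇒ 5 6 6 5 5 8 11 11 6 8 5 11
6=6: mid=3
5<6: swap(1,3), lo=2 mid=4 ⇒ 5 5 6 6 5 8 11 11 6 8 5 11
5<6: swap(2,4), lo=3 mid=5 ⇒ 5 5 5 6 6 8 11 11 6 8 5 11
8>6: swap(5,11), hi=10 ⇒ 5 5 5 6 6 11 11 11 6 8 5 8
11>6: swap(5,10), hi=9 ⇒ 5 5 5 6 6 5 11 11 6 8 11 8
5<6: swap(3,5), lo=4 mid=6 ⇒ 5 5 5 5 6 6 11 11 6 8 11 8
11>6: swap(6,9), hi=8 ⇒ 5 5 5 5 6 6 8 11 6 11 11 8
8>6: swap(6,8), hi=7 ⇒ 5 5 5 5 6 6 6 11 8 11 11 8
6=6: mid=7
11>6: swap(7,7), hi=6 ⇒ 5 5 5 5 6 6 6 11 8 11 11 8
done. lo=4 hi=6; nums=5 5 5 5 6 6 6 11 8 11 11 8

5 5 5 5 6 6 6 11 8 11 11 8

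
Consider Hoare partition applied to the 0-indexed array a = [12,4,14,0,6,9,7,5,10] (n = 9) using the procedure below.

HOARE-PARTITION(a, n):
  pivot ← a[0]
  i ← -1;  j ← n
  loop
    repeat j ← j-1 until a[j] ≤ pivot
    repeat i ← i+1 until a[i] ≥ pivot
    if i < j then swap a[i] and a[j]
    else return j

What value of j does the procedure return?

6

pivot=12
j stops at 8 (10), i stops at 0 (12); swap ⇒ [10,4,14,0,6,9,7,5,12]
j stops at 7 (5), i stops at 2 (14); swap ⇒ [10,4,5,0,6,9,7,14,12]
j stops at 6, i stops at 7; i≥j ⇒ return 6. a=[10,4,5,0,6,9,7,14,12]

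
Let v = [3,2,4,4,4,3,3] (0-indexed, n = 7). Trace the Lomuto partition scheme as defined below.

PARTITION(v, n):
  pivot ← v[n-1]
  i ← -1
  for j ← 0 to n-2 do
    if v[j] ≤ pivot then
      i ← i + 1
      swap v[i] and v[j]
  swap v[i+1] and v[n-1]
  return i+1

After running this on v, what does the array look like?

pivot = v[6] = 3; i = -1
j=0: v[0]=3 ≤ 3 → i=0, swap v[0],v[0] (no change) → [3,2,4,4,4,3,3]
j=1: v[1]=2 ≤ 3 → i=1, swap v[1],v[1] (no change) → [3,2,4,4,4,3,3]
j=2: v[2]=4 > 3 → no swap
j=3: v[3]=4 > 3 → no swap
j=4: v[4]=4 > 3 → no swap
j=5: v[5]=3 ≤ 3 → i=2, swap v[2],v[5] → [3,2,3,4,4,4,3]
final swap v[3],v[6] → [3,2,3,3,4,4,4]; return 3

[3,2,3,3,4,4,4]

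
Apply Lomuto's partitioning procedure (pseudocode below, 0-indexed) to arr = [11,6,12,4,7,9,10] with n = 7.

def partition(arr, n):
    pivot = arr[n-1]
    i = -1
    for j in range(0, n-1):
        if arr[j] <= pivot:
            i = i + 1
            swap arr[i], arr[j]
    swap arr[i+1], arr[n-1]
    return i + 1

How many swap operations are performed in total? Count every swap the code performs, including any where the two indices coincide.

5

pivot = arr[6] = 10; i = -1
j=0: arr[0]=11 > 10 → no swap
j=1: arr[1]=6 ≤ 10 → i=0, swap arr[0],arr[1] → [6,11,12,4,7,9,10]
j=2: arr[2]=12 > 10 → no swap
j=3: arr[3]=4 ≤ 10 → i=1, swap arr[1],arr[3] → [6,4,12,11,7,9,10]
j=4: arr[4]=7 ≤ 10 → i=2, swap arr[2],arr[4] → [6,4,7,11,12,9,10]
j=5: arr[5]=9 ≤ 10 → i=3, swap arr[3],arr[5] → [6,4,7,9,12,11,10]
final swap arr[4],arr[6] → [6,4,7,9,10,11,12]; return 4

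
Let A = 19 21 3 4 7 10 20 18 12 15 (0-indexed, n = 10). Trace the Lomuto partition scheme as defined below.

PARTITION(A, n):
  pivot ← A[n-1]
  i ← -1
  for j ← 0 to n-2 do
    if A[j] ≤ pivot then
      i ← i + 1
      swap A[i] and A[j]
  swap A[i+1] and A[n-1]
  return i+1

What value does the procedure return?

pivot=15, i=-1
j=0: 19>15, skip
j=1: 21>15, skip
j=2: 3≤15, i=0, swap(0,2) ⇒ 3 21 19 4 7 10 20 18 12 15
j=3: 4≤15, i=1, swap(1,3) ⇒ 3 4 19 21 7 10 20 18 12 15
j=4: 7≤15, i=2, swap(2,4) ⇒ 3 4 7 21 19 10 20 18 12 15
j=5: 10≤15, i=3, swap(3,5) ⇒ 3 4 7 10 19 21 20 18 12 15
j=6: 20>15, skip
j=7: 18>15, skip
j=8: 12≤15, i=4, swap(4,8) ⇒ 3 4 7 10 12 21 20 18 19 15
swap(5,9) ⇒ 3 4 7 10 12 15 20 18 19 21; return 5

5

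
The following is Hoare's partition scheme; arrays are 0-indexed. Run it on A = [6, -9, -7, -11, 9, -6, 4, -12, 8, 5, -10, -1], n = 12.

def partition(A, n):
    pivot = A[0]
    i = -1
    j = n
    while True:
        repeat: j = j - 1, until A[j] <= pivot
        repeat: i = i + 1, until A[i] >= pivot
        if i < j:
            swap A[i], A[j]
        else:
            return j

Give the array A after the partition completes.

[-1, -9, -7, -11, -10, -6, 4, -12, 5, 8, 9, 6]

pivot = A[0] = 6; i = -1, j = 12
j→11 (A[11]=-1≤6), i→0 (A[0]=6≥6); i<j, swap → [-1, -9, -7, -11, 9, -6, 4, -12, 8, 5, -10, 6]
j→10 (A[10]=-10≤6), i→4 (A[4]=9≥6); i<j, swap → [-1, -9, -7, -11, -10, -6, 4, -12, 8, 5, 9, 6]
j→9 (A[9]=5≤6), i→8 (A[8]=8≥6); i<j, swap → [-1, -9, -7, -11, -10, -6, 4, -12, 5, 8, 9, 6]
j→8, i→9; i≥j, return j=8. A = [-1, -9, -7, -11, -10, -6, 4, -12, 5, 8, 9, 6]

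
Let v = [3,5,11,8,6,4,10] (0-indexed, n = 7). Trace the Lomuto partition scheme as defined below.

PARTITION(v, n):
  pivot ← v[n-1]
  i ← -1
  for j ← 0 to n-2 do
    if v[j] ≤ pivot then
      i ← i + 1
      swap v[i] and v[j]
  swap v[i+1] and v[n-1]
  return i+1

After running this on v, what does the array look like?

pivot=10, i=-1
j=0: 3≤10, i=0, swap(0,0) ⇒ [3,5,11,8,6,4,10]
j=1: 5≤10, i=1, swap(1,1) ⇒ [3,5,11,8,6,4,10]
j=2: 11>10, skip
j=3: 8≤10, i=2, swap(2,3) ⇒ [3,5,8,11,6,4,10]
j=4: 6≤10, i=3, swap(3,4) ⇒ [3,5,8,6,11,4,10]
j=5: 4≤10, i=4, swap(4,5) ⇒ [3,5,8,6,4,11,10]
swap(5,6) ⇒ [3,5,8,6,4,10,11]; return 5

[3,5,8,6,4,10,11]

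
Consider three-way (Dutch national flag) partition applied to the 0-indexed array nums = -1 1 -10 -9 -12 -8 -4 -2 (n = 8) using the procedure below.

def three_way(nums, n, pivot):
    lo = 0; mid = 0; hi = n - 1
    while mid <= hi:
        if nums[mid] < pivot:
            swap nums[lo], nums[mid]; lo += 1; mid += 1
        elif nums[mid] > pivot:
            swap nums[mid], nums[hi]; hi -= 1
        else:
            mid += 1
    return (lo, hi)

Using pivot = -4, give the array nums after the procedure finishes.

-8 -10 -9 -12 -4 1 -2 -1

lo=0 mid=0 hi=7
-1>-4: swap(0,7), hi=6 ⇒ -2 1 -10 -9 -12 -8 -4 -1
-2>-4: swap(0,6), hi=5 ⇒ -4 1 -10 -9 -12 -8 -2 -1
-4=-4: mid=1
1>-4: swap(1,5), hi=4 ⇒ -4 -8 -10 -9 -12 1 -2 -1
-8<-4: swap(0,1), lo=1 mid=2 ⇒ -8 -4 -10 -9 -12 1 -2 -1
-10<-4: swap(1,2), lo=2 mid=3 ⇒ -8 -10 -4 -9 -12 1 -2 -1
-9<-4: swap(2,3), lo=3 mid=4 ⇒ -8 -10 -9 -4 -12 1 -2 -1
-12<-4: swap(3,4), lo=4 mid=5 ⇒ -8 -10 -9 -12 -4 1 -2 -1
done. lo=4 hi=4; nums=-8 -10 -9 -12 -4 1 -2 -1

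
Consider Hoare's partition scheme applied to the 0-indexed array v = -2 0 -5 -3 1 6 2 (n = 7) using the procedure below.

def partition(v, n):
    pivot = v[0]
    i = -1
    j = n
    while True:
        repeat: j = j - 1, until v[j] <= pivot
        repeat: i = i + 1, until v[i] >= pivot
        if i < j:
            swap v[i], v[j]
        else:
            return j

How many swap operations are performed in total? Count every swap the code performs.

pivot=-2
j stops at 3 (-3), i stops at 0 (-2); swap ⇒ -3 0 -5 -2 1 6 2
j stops at 2 (-5), i stops at 1 (0); swap ⇒ -3 -5 0 -2 1 6 2
j stops at 1, i stops at 2; i≥j ⇒ return 1. v=-3 -5 0 -2 1 6 2

2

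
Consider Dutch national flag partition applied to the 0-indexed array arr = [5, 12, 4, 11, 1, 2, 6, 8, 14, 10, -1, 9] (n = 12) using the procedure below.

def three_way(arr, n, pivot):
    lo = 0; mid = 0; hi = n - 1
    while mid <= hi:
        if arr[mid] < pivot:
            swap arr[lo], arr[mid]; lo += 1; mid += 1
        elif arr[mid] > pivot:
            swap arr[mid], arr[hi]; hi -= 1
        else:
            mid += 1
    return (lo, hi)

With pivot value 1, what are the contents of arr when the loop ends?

pivot = 1; lo=0, mid=0, hi=11
arr[mid]=5>1: swap arr[0],arr[11]; hi=10 → [9, 12, 4, 11, 1, 2, 6, 8, 14, 10, -1, 5]
arr[mid]=9>1: swap arr[0],arr[10]; hi=9 → [-1, 12, 4, 11, 1, 2, 6, 8, 14, 10, 9, 5]
arr[mid]=-1<1: swap arr[0],arr[0]; lo=1,mid=1 → [-1, 12, 4, 11, 1, 2, 6, 8, 14, 10, 9, 5]
arr[mid]=12>1: swap arr[1],arr[9]; hi=8 → [-1, 10, 4, 11, 1, 2, 6, 8, 14, 12, 9, 5]
arr[mid]=10>1: swap arr[1],arr[8]; hi=7 → [-1, 14, 4, 11, 1, 2, 6, 8, 10, 12, 9, 5]
arr[mid]=14>1: swap arr[1],arr[7]; hi=6 → [-1, 8, 4, 11, 1, 2, 6, 14, 10, 12, 9, 5]
arr[mid]=8>1: swap arr[1],arr[6]; hi=5 → [-1, 6, 4, 11, 1, 2, 8, 14, 10, 12, 9, 5]
arr[mid]=6>1: swap arr[1],arr[5]; hi=4 → [-1, 2, 4, 11, 1, 6, 8, 14, 10, 12, 9, 5]
arr[mid]=2>1: swap arr[1],arr[4]; hi=3 → [-1, 1, 4, 11, 2, 6, 8, 14, 10, 12, 9, 5]
arr[mid]=1=1: mid=2
arr[mid]=4>1: swap arr[2],arr[3]; hi=2 → [-1, 1, 11, 4, 2, 6, 8, 14, 10, 12, 9, 5]
arr[mid]=11>1: swap arr[2],arr[2]; hi=1 → [-1, 1, 11, 4, 2, 6, 8, 14, 10, 12, 9, 5]
end: lo=1, hi=1; arr = [-1, 1, 11, 4, 2, 6, 8, 14, 10, 12, 9, 5]

[-1, 1, 11, 4, 2, 6, 8, 14, 10, 12, 9, 5]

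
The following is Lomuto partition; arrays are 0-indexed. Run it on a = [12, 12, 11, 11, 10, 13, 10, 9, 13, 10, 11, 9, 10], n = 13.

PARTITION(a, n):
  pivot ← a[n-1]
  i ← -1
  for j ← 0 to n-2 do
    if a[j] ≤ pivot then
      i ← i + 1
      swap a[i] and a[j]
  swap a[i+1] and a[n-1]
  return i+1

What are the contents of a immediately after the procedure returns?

[10, 10, 9, 10, 9, 10, 12, 11, 13, 11, 11, 12, 13]

pivot = a[12] = 10; i = -1
j=0: a[0]=12 > 10 → no swap
j=1: a[1]=12 > 10 → no swap
j=2: a[2]=11 > 10 → no swap
j=3: a[3]=11 > 10 → no swap
j=4: a[4]=10 ≤ 10 → i=0, swap a[0],a[4] → [10, 12, 11, 11, 12, 13, 10, 9, 13, 10, 11, 9, 10]
j=5: a[5]=13 > 10 → no swap
j=6: a[6]=10 ≤ 10 → i=1, swap a[1],a[6] → [10, 10, 11, 11, 12, 13, 12, 9, 13, 10, 11, 9, 10]
j=7: a[7]=9 ≤ 10 → i=2, swap a[2],a[7] → [10, 10, 9, 11, 12, 13, 12, 11, 13, 10, 11, 9, 10]
j=8: a[8]=13 > 10 → no swap
j=9: a[9]=10 ≤ 10 → i=3, swap a[3],a[9] → [10, 10, 9, 10, 12, 13, 12, 11, 13, 11, 11, 9, 10]
j=10: a[10]=11 > 10 → no swap
j=11: a[11]=9 ≤ 10 → i=4, swap a[4],a[11] → [10, 10, 9, 10, 9, 13, 12, 11, 13, 11, 11, 12, 10]
final swap a[5],a[12] → [10, 10, 9, 10, 9, 10, 12, 11, 13, 11, 11, 12, 13]; return 5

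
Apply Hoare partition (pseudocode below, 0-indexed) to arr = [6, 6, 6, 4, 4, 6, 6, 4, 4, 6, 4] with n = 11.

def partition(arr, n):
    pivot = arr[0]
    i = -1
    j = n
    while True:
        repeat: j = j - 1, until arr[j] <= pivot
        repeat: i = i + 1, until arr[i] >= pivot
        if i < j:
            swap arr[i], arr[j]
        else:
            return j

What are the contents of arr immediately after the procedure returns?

pivot=6
j stops at 10 (4), i stops at 0 (6); swap ⇒ [4, 6, 6, 4, 4, 6, 6, 4, 4, 6, 6]
j stops at 9 (6), i stops at 1 (6); swap ⇒ [4, 6, 6, 4, 4, 6, 6, 4, 4, 6, 6]
j stops at 8 (4), i stops at 2 (6); swap ⇒ [4, 6, 4, 4, 4, 6, 6, 4, 6, 6, 6]
j stops at 7 (4), i stops at 5 (6); swap ⇒ [4, 6, 4, 4, 4, 4, 6, 6, 6, 6, 6]
j stops at 6, i stops at 6; i≥j ⇒ return 6. arr=[4, 6, 4, 4, 4, 4, 6, 6, 6, 6, 6]

[4, 6, 4, 4, 4, 4, 6, 6, 6, 6, 6]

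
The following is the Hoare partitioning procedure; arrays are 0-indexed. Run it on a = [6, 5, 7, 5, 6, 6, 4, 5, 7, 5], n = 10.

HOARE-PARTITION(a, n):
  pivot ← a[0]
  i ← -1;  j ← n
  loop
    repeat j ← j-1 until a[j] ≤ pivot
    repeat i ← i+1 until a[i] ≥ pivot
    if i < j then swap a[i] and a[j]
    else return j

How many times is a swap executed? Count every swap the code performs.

3

pivot=6
j stops at 9 (5), i stops at 0 (6); swap ⇒ [5, 5, 7, 5, 6, 6, 4, 5, 7, 6]
j stops at 7 (5), i stops at 2 (7); swap ⇒ [5, 5, 5, 5, 6, 6, 4, 7, 7, 6]
j stops at 6 (4), i stops at 4 (6); swap ⇒ [5, 5, 5, 5, 4, 6, 6, 7, 7, 6]
j stops at 5, i stops at 5; i≥j ⇒ return 5. a=[5, 5, 5, 5, 4, 6, 6, 7, 7, 6]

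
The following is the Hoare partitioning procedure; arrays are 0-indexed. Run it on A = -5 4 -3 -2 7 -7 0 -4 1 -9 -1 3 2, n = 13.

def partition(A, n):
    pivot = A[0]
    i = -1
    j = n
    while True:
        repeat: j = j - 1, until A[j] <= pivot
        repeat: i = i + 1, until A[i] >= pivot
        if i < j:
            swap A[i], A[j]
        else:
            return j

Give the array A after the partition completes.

pivot = A[0] = -5; i = -1, j = 13
j→9 (A[9]=-9≤-5), i→0 (A[0]=-5≥-5); i<j, swap → -9 4 -3 -2 7 -7 0 -4 1 -5 -1 3 2
j→5 (A[5]=-7≤-5), i→1 (A[1]=4≥-5); i<j, swap → -9 -7 -3 -2 7 4 0 -4 1 -5 -1 3 2
j→1, i→2; i≥j, return j=1. A = -9 -7 -3 -2 7 4 0 -4 1 -5 -1 3 2

-9 -7 -3 -2 7 4 0 -4 1 -5 -1 3 2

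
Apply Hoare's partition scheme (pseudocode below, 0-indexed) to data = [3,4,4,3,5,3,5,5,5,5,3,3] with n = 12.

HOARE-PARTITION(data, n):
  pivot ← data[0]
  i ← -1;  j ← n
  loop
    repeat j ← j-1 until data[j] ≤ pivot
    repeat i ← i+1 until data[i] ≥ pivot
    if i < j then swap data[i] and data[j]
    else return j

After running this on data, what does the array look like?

pivot = data[0] = 3; i = -1, j = 12
j→11 (data[11]=3≤3), i→0 (data[0]=3≥3); i<j, swap → [3,4,4,3,5,3,5,5,5,5,3,3]
j→10 (data[10]=3≤3), i→1 (data[1]=4≥3); i<j, swap → [3,3,4,3,5,3,5,5,5,5,4,3]
j→5 (data[5]=3≤3), i→2 (data[2]=4≥3); i<j, swap → [3,3,3,3,5,4,5,5,5,5,4,3]
j→3, i→3; i≥j, return j=3. data = [3,3,3,3,5,4,5,5,5,5,4,3]

[3,3,3,3,5,4,5,5,5,5,4,3]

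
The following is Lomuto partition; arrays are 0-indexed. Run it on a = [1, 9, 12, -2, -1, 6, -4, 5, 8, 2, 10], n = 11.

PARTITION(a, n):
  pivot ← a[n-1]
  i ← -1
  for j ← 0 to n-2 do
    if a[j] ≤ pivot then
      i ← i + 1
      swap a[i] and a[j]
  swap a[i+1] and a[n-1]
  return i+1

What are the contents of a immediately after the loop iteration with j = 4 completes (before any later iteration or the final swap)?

[1, 9, -2, -1, 12, 6, -4, 5, 8, 2, 10]

pivot=10, i=-1
j=0: 1≤10, i=0, swap(0,0) ⇒ [1, 9, 12, -2, -1, 6, -4, 5, 8, 2, 10]
j=1: 9≤10, i=1, swap(1,1) ⇒ [1, 9, 12, -2, -1, 6, -4, 5, 8, 2, 10]
j=2: 12>10, skip
j=3: -2≤10, i=2, swap(2,3) ⇒ [1, 9, -2, 12, -1, 6, -4, 5, 8, 2, 10]
j=4: -1≤10, i=3, swap(3,4) ⇒ [1, 9, -2, -1, 12, 6, -4, 5, 8, 2, 10]
(after j=4) a = [1, 9, -2, -1, 12, 6, -4, 5, 8, 2, 10]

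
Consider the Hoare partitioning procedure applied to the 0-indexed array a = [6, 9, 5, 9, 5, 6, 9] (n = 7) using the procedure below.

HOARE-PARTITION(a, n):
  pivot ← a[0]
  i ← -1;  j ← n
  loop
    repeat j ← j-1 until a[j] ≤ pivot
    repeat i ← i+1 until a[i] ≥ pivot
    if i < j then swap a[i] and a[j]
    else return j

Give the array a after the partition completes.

pivot=6
j stops at 5 (6), i stops at 0 (6); swap ⇒ [6, 9, 5, 9, 5, 6, 9]
j stops at 4 (5), i stops at 1 (9); swap ⇒ [6, 5, 5, 9, 9, 6, 9]
j stops at 2, i stops at 3; i≥j ⇒ return 2. a=[6, 5, 5, 9, 9, 6, 9]

[6, 5, 5, 9, 9, 6, 9]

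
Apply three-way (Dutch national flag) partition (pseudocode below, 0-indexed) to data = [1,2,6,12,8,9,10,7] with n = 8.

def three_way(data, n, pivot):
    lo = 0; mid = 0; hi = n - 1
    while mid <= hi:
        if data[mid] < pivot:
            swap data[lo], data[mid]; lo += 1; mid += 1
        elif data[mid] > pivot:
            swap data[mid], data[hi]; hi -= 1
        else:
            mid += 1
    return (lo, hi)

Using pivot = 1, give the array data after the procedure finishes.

lo=0 mid=0 hi=7
1=1: mid=1
2>1: swap(1,7), hi=6 ⇒ [1,7,6,12,8,9,10,2]
7>1: swap(1,6), hi=5 ⇒ [1,10,6,12,8,9,7,2]
10>1: swap(1,5), hi=4 ⇒ [1,9,6,12,8,10,7,2]
9>1: swap(1,4), hi=3 ⇒ [1,8,6,12,9,10,7,2]
8>1: swap(1,3), hi=2 ⇒ [1,12,6,8,9,10,7,2]
12>1: swap(1,2), hi=1 ⇒ [1,6,12,8,9,10,7,2]
6>1: swap(1,1), hi=0 ⇒ [1,6,12,8,9,10,7,2]
done. lo=0 hi=0; data=[1,6,12,8,9,10,7,2]

[1,6,12,8,9,10,7,2]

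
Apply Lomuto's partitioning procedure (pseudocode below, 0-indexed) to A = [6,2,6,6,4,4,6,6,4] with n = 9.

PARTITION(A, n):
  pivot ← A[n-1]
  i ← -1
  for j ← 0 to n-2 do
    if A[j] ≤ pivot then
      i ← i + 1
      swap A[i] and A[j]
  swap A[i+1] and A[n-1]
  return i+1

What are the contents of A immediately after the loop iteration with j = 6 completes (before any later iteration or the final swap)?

pivot = A[8] = 4; i = -1
j=0: A[0]=6 > 4 → no swap
j=1: A[1]=2 ≤ 4 → i=0, swap A[0],A[1] → [2,6,6,6,4,4,6,6,4]
j=2: A[2]=6 > 4 → no swap
j=3: A[3]=6 > 4 → no swap
j=4: A[4]=4 ≤ 4 → i=1, swap A[1],A[4] → [2,4,6,6,6,4,6,6,4]
j=5: A[5]=4 ≤ 4 → i=2, swap A[2],A[5] → [2,4,4,6,6,6,6,6,4]
j=6: A[6]=6 > 4 → no swap
(after j=6) A = [2,4,4,6,6,6,6,6,4]

[2,4,4,6,6,6,6,6,4]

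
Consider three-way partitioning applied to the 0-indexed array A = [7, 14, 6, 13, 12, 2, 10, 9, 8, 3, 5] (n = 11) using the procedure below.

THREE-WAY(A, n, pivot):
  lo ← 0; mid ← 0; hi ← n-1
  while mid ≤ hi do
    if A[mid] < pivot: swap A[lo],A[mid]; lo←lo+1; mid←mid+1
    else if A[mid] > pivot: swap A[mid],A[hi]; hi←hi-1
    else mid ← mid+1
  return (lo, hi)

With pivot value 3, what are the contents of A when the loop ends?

pivot = 3; lo=0, mid=0, hi=10
A[mid]=7>3: swap A[0],A[10]; hi=9 → [5, 14, 6, 13, 12, 2, 10, 9, 8, 3, 7]
A[mid]=5>3: swap A[0],A[9]; hi=8 → [3, 14, 6, 13, 12, 2, 10, 9, 8, 5, 7]
A[mid]=3=3: mid=1
A[mid]=14>3: swap A[1],A[8]; hi=7 → [3, 8, 6, 13, 12, 2, 10, 9, 14, 5, 7]
A[mid]=8>3: swap A[1],A[7]; hi=6 → [3, 9, 6, 13, 12, 2, 10, 8, 14, 5, 7]
A[mid]=9>3: swap A[1],A[6]; hi=5 → [3, 10, 6, 13, 12, 2, 9, 8, 14, 5, 7]
A[mid]=10>3: swap A[1],A[5]; hi=4 → [3, 2, 6, 13, 12, 10, 9, 8, 14, 5, 7]
A[mid]=2<3: swap A[0],A[1]; lo=1,mid=2 → [2, 3, 6, 13, 12, 10, 9, 8, 14, 5, 7]
A[mid]=6>3: swap A[2],A[4]; hi=3 → [2, 3, 12, 13, 6, 10, 9, 8, 14, 5, 7]
A[mid]=12>3: swap A[2],A[3]; hi=2 → [2, 3, 13, 12, 6, 10, 9, 8, 14, 5, 7]
A[mid]=13>3: swap A[2],A[2]; hi=1 → [2, 3, 13, 12, 6, 10, 9, 8, 14, 5, 7]
end: lo=1, hi=1; A = [2, 3, 13, 12, 6, 10, 9, 8, 14, 5, 7]

[2, 3, 13, 12, 6, 10, 9, 8, 14, 5, 7]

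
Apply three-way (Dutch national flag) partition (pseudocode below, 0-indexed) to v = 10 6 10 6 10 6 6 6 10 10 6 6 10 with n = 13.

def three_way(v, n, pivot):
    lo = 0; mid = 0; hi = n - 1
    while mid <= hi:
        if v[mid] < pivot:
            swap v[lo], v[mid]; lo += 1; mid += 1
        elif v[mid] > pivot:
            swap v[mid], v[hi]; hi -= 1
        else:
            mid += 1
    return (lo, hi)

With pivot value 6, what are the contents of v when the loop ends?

6 6 6 6 6 6 6 10 10 10 10 10 10

pivot = 6; lo=0, mid=0, hi=12
v[mid]=10>6: swap v[0],v[12]; hi=11 → 10 6 10 6 10 6 6 6 10 10 6 6 10
v[mid]=10>6: swap v[0],v[11]; hi=10 → 6 6 10 6 10 6 6 6 10 10 6 10 10
v[mid]=6=6: mid=1
v[mid]=6=6: mid=2
v[mid]=10>6: swap v[2],v[10]; hi=9 → 6 6 6 6 10 6 6 6 10 10 10 10 10
v[mid]=6=6: mid=3
v[mid]=6=6: mid=4
v[mid]=10>6: swap v[4],v[9]; hi=8 → 6 6 6 6 10 6 6 6 10 10 10 10 10
v[mid]=10>6: swap v[4],v[8]; hi=7 → 6 6 6 6 10 6 6 6 10 10 10 10 10
v[mid]=10>6: swap v[4],v[7]; hi=6 → 6 6 6 6 6 6 6 10 10 10 10 10 10
v[mid]=6=6: mid=5
v[mid]=6=6: mid=6
v[mid]=6=6: mid=7
end: lo=0, hi=6; v = 6 6 6 6 6 6 6 10 10 10 10 10 10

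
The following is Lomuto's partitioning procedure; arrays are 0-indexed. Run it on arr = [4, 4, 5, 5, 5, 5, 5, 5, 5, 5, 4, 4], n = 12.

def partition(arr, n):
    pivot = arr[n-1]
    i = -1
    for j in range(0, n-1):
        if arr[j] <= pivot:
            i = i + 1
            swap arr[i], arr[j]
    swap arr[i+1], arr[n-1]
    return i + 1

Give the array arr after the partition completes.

pivot = arr[11] = 4; i = -1
j=0: arr[0]=4 ≤ 4 → i=0, swap arr[0],arr[0] (no change) → [4, 4, 5, 5, 5, 5, 5, 5, 5, 5, 4, 4]
j=1: arr[1]=4 ≤ 4 → i=1, swap arr[1],arr[1] (no change) → [4, 4, 5, 5, 5, 5, 5, 5, 5, 5, 4, 4]
j=2: arr[2]=5 > 4 → no swap
j=3: arr[3]=5 > 4 → no swap
j=4: arr[4]=5 > 4 → no swap
j=5: arr[5]=5 > 4 → no swap
j=6: arr[6]=5 > 4 → no swap
j=7: arr[7]=5 > 4 → no swap
j=8: arr[8]=5 > 4 → no swap
j=9: arr[9]=5 > 4 → no swap
j=10: arr[10]=4 ≤ 4 → i=2, swap arr[2],arr[10] → [4, 4, 4, 5, 5, 5, 5, 5, 5, 5, 5, 4]
final swap arr[3],arr[11] → [4, 4, 4, 4, 5, 5, 5, 5, 5, 5, 5, 5]; return 3

[4, 4, 4, 4, 5, 5, 5, 5, 5, 5, 5, 5]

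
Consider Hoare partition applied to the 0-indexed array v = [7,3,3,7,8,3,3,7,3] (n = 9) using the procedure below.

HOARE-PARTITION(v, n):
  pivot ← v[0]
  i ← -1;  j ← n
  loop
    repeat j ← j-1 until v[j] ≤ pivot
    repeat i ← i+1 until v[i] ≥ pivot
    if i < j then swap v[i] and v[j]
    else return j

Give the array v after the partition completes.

pivot=7
j stops at 8 (3), i stops at 0 (7); swap ⇒ [3,3,3,7,8,3,3,7,7]
j stops at 7 (7), i stops at 3 (7); swap ⇒ [3,3,3,7,8,3,3,7,7]
j stops at 6 (3), i stops at 4 (8); swap ⇒ [3,3,3,7,3,3,8,7,7]
j stops at 5, i stops at 6; i≥j ⇒ return 5. v=[3,3,3,7,3,3,8,7,7]

[3,3,3,7,3,3,8,7,7]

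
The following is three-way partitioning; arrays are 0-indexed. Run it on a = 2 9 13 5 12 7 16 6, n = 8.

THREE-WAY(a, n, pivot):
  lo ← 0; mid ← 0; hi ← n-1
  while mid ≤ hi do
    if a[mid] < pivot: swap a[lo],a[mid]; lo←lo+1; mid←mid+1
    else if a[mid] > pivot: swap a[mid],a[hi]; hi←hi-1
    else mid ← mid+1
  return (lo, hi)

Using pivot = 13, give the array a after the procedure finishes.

2 9 5 12 7 6 13 16

pivot = 13; lo=0, mid=0, hi=7
a[mid]=2<13: swap a[0],a[0]; lo=1,mid=1 → 2 9 13 5 12 7 16 6
a[mid]=9<13: swap a[1],a[1]; lo=2,mid=2 → 2 9 13 5 12 7 16 6
a[mid]=13=13: mid=3
a[mid]=5<13: swap a[2],a[3]; lo=3,mid=4 → 2 9 5 13 12 7 16 6
a[mid]=12<13: swap a[3],a[4]; lo=4,mid=5 → 2 9 5 12 13 7 16 6
a[mid]=7<13: swap a[4],a[5]; lo=5,mid=6 → 2 9 5 12 7 13 16 6
a[mid]=16>13: swap a[6],a[7]; hi=6 → 2 9 5 12 7 13 6 16
a[mid]=6<13: swap a[5],a[6]; lo=6,mid=7 → 2 9 5 12 7 6 13 16
end: lo=6, hi=6; a = 2 9 5 12 7 6 13 16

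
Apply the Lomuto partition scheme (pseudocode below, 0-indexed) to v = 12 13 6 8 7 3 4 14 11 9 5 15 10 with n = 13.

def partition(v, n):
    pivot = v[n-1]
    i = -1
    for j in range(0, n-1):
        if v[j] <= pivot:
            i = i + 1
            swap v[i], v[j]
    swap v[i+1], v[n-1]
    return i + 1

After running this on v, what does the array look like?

pivot = v[12] = 10; i = -1
j=0: v[0]=12 > 10 → no swap
j=1: v[1]=13 > 10 → no swap
j=2: v[2]=6 ≤ 10 → i=0, swap v[0],v[2] → 6 13 12 8 7 3 4 14 11 9 5 15 10
j=3: v[3]=8 ≤ 10 → i=1, swap v[1],v[3] → 6 8 12 13 7 3 4 14 11 9 5 15 10
j=4: v[4]=7 ≤ 10 → i=2, swap v[2],v[4] → 6 8 7 13 12 3 4 14 11 9 5 15 10
j=5: v[5]=3 ≤ 10 → i=3, swap v[3],v[5] → 6 8 7 3 12 13 4 14 11 9 5 15 10
j=6: v[6]=4 ≤ 10 → i=4, swap v[4],v[6] → 6 8 7 3 4 13 12 14 11 9 5 15 10
j=7: v[7]=14 > 10 → no swap
j=8: v[8]=11 > 10 → no swap
j=9: v[9]=9 ≤ 10 → i=5, swap v[5],v[9] → 6 8 7 3 4 9 12 14 11 13 5 15 10
j=10: v[10]=5 ≤ 10 → i=6, swap v[6],v[10] → 6 8 7 3 4 9 5 14 11 13 12 15 10
j=11: v[11]=15 > 10 → no swap
final swap v[7],v[12] → 6 8 7 3 4 9 5 10 11 13 12 15 14; return 7

6 8 7 3 4 9 5 10 11 13 12 15 14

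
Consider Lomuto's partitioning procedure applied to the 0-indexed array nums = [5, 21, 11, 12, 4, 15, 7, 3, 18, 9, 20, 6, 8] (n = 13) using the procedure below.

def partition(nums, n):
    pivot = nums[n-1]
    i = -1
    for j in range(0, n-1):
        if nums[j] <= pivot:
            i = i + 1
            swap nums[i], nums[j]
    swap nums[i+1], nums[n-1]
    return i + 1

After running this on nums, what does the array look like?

pivot = nums[12] = 8; i = -1
j=0: nums[0]=5 ≤ 8 → i=0, swap nums[0],nums[0] (no change) → [5, 21, 11, 12, 4, 15, 7, 3, 18, 9, 20, 6, 8]
j=1: nums[1]=21 > 8 → no swap
j=2: nums[2]=11 > 8 → no swap
j=3: nums[3]=12 > 8 → no swap
j=4: nums[4]=4 ≤ 8 → i=1, swap nums[1],nums[4] → [5, 4, 11, 12, 21, 15, 7, 3, 18, 9, 20, 6, 8]
j=5: nums[5]=15 > 8 → no swap
j=6: nums[6]=7 ≤ 8 → i=2, swap nums[2],nums[6] → [5, 4, 7, 12, 21, 15, 11, 3, 18, 9, 20, 6, 8]
j=7: nums[7]=3 ≤ 8 → i=3, swap nums[3],nums[7] → [5, 4, 7, 3, 21, 15, 11, 12, 18, 9, 20, 6, 8]
j=8: nums[8]=18 > 8 → no swap
j=9: nums[9]=9 > 8 → no swap
j=10: nums[10]=20 > 8 → no swap
j=11: nums[11]=6 ≤ 8 → i=4, swap nums[4],nums[11] → [5, 4, 7, 3, 6, 15, 11, 12, 18, 9, 20, 21, 8]
final swap nums[5],nums[12] → [5, 4, 7, 3, 6, 8, 11, 12, 18, 9, 20, 21, 15]; return 5

[5, 4, 7, 3, 6, 8, 11, 12, 18, 9, 20, 21, 15]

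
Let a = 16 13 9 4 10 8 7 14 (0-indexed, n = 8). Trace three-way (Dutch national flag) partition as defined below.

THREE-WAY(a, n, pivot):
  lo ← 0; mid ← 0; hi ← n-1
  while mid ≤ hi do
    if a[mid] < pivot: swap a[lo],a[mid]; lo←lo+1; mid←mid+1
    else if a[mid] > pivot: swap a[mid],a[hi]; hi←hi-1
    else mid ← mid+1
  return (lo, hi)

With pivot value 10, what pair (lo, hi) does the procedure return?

pivot = 10; lo=0, mid=0, hi=7
a[mid]=16>10: swap a[0],a[7]; hi=6 → 14 13 9 4 10 8 7 16
a[mid]=14>10: swap a[0],a[6]; hi=5 → 7 13 9 4 10 8 14 16
a[mid]=7<10: swap a[0],a[0]; lo=1,mid=1 → 7 13 9 4 10 8 14 16
a[mid]=13>10: swap a[1],a[5]; hi=4 → 7 8 9 4 10 13 14 16
a[mid]=8<10: swap a[1],a[1]; lo=2,mid=2 → 7 8 9 4 10 13 14 16
a[mid]=9<10: swap a[2],a[2]; lo=3,mid=3 → 7 8 9 4 10 13 14 16
a[mid]=4<10: swap a[3],a[3]; lo=4,mid=4 → 7 8 9 4 10 13 14 16
a[mid]=10=10: mid=5
end: lo=4, hi=4; a = 7 8 9 4 10 13 14 16

(4, 4)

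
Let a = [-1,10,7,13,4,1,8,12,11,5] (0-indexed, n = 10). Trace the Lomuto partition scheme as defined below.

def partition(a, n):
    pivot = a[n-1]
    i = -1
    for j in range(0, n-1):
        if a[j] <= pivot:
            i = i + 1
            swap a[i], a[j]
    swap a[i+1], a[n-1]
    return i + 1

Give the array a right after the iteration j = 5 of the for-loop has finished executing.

[-1,4,1,13,10,7,8,12,11,5]

pivot = a[9] = 5; i = -1
j=0: a[0]=-1 ≤ 5 → i=0, swap a[0],a[0] (no change) → [-1,10,7,13,4,1,8,12,11,5]
j=1: a[1]=10 > 5 → no swap
j=2: a[2]=7 > 5 → no swap
j=3: a[3]=13 > 5 → no swap
j=4: a[4]=4 ≤ 5 → i=1, swap a[1],a[4] → [-1,4,7,13,10,1,8,12,11,5]
j=5: a[5]=1 ≤ 5 → i=2, swap a[2],a[5] → [-1,4,1,13,10,7,8,12,11,5]
(after j=5) a = [-1,4,1,13,10,7,8,12,11,5]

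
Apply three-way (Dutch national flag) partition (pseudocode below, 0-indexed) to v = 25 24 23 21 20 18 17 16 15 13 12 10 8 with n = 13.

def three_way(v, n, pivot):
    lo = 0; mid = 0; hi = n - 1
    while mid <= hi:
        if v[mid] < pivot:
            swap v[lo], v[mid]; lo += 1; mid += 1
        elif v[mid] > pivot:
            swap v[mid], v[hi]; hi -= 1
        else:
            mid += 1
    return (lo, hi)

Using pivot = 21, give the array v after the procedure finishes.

8 10 12 20 18 17 16 15 13 21 23 24 25

pivot = 21; lo=0, mid=0, hi=12
v[mid]=25>21: swap v[0],v[12]; hi=11 → 8 24 23 21 20 18 17 16 15 13 12 10 25
v[mid]=8<21: swap v[0],v[0]; lo=1,mid=1 → 8 24 23 21 20 18 17 16 15 13 12 10 25
v[mid]=24>21: swap v[1],v[11]; hi=10 → 8 10 23 21 20 18 17 16 15 13 12 24 25
v[mid]=10<21: swap v[1],v[1]; lo=2,mid=2 → 8 10 23 21 20 18 17 16 15 13 12 24 25
v[mid]=23>21: swap v[2],v[10]; hi=9 → 8 10 12 21 20 18 17 16 15 13 23 24 25
v[mid]=12<21: swap v[2],v[2]; lo=3,mid=3 → 8 10 12 21 20 18 17 16 15 13 23 24 25
v[mid]=21=21: mid=4
v[mid]=20<21: swap v[3],v[4]; lo=4,mid=5 → 8 10 12 20 21 18 17 16 15 13 23 24 25
v[mid]=18<21: swap v[4],v[5]; lo=5,mid=6 → 8 10 12 20 18 21 17 16 15 13 23 24 25
v[mid]=17<21: swap v[5],v[6]; lo=6,mid=7 → 8 10 12 20 18 17 21 16 15 13 23 24 25
v[mid]=16<21: swap v[6],v[7]; lo=7,mid=8 → 8 10 12 20 18 17 16 21 15 13 23 24 25
v[mid]=15<21: swap v[7],v[8]; lo=8,mid=9 → 8 10 12 20 18 17 16 15 21 13 23 24 25
v[mid]=13<21: swap v[8],v[9]; lo=9,mid=10 → 8 10 12 20 18 17 16 15 13 21 23 24 25
end: lo=9, hi=9; v = 8 10 12 20 18 17 16 15 13 21 23 24 25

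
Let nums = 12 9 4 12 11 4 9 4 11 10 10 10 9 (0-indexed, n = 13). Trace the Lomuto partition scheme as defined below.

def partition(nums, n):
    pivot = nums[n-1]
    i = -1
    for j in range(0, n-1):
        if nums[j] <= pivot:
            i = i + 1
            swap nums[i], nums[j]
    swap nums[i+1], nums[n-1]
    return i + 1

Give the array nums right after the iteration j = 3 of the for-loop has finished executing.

9 4 12 12 11 4 9 4 11 10 10 10 9

pivot = nums[12] = 9; i = -1
j=0: nums[0]=12 > 9 → no swap
j=1: nums[1]=9 ≤ 9 → i=0, swap nums[0],nums[1] → 9 12 4 12 11 4 9 4 11 10 10 10 9
j=2: nums[2]=4 ≤ 9 → i=1, swap nums[1],nums[2] → 9 4 12 12 11 4 9 4 11 10 10 10 9
j=3: nums[3]=12 > 9 → no swap
(after j=3) nums = 9 4 12 12 11 4 9 4 11 10 10 10 9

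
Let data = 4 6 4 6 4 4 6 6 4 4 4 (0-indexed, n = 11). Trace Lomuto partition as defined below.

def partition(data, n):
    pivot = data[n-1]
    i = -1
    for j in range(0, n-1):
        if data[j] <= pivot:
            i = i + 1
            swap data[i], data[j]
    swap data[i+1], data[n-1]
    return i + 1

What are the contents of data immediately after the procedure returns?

4 4 4 4 4 4 4 6 6 6 6

pivot=4, i=-1
j=0: 4≤4, i=0, swap(0,0) ⇒ 4 6 4 6 4 4 6 6 4 4 4
j=1: 6>4, skip
j=2: 4≤4, i=1, swap(1,2) ⇒ 4 4 6 6 4 4 6 6 4 4 4
j=3: 6>4, skip
j=4: 4≤4, i=2, swap(2,4) ⇒ 4 4 4 6 6 4 6 6 4 4 4
j=5: 4≤4, i=3, swap(3,5) ⇒ 4 4 4 4 6 6 6 6 4 4 4
j=6: 6>4, skip
j=7: 6>4, skip
j=8: 4≤4, i=4, swap(4,8) ⇒ 4 4 4 4 4 6 6 6 6 4 4
j=9: 4≤4, i=5, swap(5,9) ⇒ 4 4 4 4 4 4 6 6 6 6 4
swap(6,10) ⇒ 4 4 4 4 4 4 4 6 6 6 6; return 6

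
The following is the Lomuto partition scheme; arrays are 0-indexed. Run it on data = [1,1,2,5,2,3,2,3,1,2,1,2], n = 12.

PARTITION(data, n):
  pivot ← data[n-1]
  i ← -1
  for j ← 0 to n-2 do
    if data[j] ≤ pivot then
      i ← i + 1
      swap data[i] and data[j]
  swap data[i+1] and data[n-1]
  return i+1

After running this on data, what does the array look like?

[1,1,2,2,2,1,2,1,2,5,3,3]

pivot = data[11] = 2; i = -1
j=0: data[0]=1 ≤ 2 → i=0, swap data[0],data[0] (no change) → [1,1,2,5,2,3,2,3,1,2,1,2]
j=1: data[1]=1 ≤ 2 → i=1, swap data[1],data[1] (no change) → [1,1,2,5,2,3,2,3,1,2,1,2]
j=2: data[2]=2 ≤ 2 → i=2, swap data[2],data[2] (no change) → [1,1,2,5,2,3,2,3,1,2,1,2]
j=3: data[3]=5 > 2 → no swap
j=4: data[4]=2 ≤ 2 → i=3, swap data[3],data[4] → [1,1,2,2,5,3,2,3,1,2,1,2]
j=5: data[5]=3 > 2 → no swap
j=6: data[6]=2 ≤ 2 → i=4, swap data[4],data[6] → [1,1,2,2,2,3,5,3,1,2,1,2]
j=7: data[7]=3 > 2 → no swap
j=8: data[8]=1 ≤ 2 → i=5, swap data[5],data[8] → [1,1,2,2,2,1,5,3,3,2,1,2]
j=9: data[9]=2 ≤ 2 → i=6, swap data[6],data[9] → [1,1,2,2,2,1,2,3,3,5,1,2]
j=10: data[10]=1 ≤ 2 → i=7, swap data[7],data[10] → [1,1,2,2,2,1,2,1,3,5,3,2]
final swap data[8],data[11] → [1,1,2,2,2,1,2,1,2,5,3,3]; return 8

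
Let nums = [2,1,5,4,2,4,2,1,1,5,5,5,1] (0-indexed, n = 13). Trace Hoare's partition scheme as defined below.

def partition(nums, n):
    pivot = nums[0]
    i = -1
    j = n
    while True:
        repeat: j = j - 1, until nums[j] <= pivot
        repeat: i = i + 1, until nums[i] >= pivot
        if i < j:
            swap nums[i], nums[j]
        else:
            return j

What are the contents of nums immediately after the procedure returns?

pivot=2
j stops at 12 (1), i stops at 0 (2); swap ⇒ [1,1,5,4,2,4,2,1,1,5,5,5,2]
j stops at 8 (1), i stops at 2 (5); swap ⇒ [1,1,1,4,2,4,2,1,5,5,5,5,2]
j stops at 7 (1), i stops at 3 (4); swap ⇒ [1,1,1,1,2,4,2,4,5,5,5,5,2]
j stops at 6 (2), i stops at 4 (2); swap ⇒ [1,1,1,1,2,4,2,4,5,5,5,5,2]
j stops at 4, i stops at 5; i≥j ⇒ return 4. nums=[1,1,1,1,2,4,2,4,5,5,5,5,2]

[1,1,1,1,2,4,2,4,5,5,5,5,2]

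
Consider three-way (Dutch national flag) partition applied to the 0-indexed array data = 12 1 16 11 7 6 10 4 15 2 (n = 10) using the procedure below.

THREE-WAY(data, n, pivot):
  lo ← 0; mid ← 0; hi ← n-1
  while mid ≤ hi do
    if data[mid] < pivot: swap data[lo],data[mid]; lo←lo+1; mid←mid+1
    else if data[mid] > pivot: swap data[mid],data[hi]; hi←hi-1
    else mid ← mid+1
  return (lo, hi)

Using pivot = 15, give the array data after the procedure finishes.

12 1 2 11 7 6 10 4 15 16

pivot = 15; lo=0, mid=0, hi=9
data[mid]=12<15: swap data[0],data[0]; lo=1,mid=1 → 12 1 16 11 7 6 10 4 15 2
data[mid]=1<15: swap data[1],data[1]; lo=2,mid=2 → 12 1 16 11 7 6 10 4 15 2
data[mid]=16>15: swap data[2],data[9]; hi=8 → 12 1 2 11 7 6 10 4 15 16
data[mid]=2<15: swap data[2],data[2]; lo=3,mid=3 → 12 1 2 11 7 6 10 4 15 16
data[mid]=11<15: swap data[3],data[3]; lo=4,mid=4 → 12 1 2 11 7 6 10 4 15 16
data[mid]=7<15: swap data[4],data[4]; lo=5,mid=5 → 12 1 2 11 7 6 10 4 15 16
data[mid]=6<15: swap data[5],data[5]; lo=6,mid=6 → 12 1 2 11 7 6 10 4 15 16
data[mid]=10<15: swap data[6],data[6]; lo=7,mid=7 → 12 1 2 11 7 6 10 4 15 16
data[mid]=4<15: swap data[7],data[7]; lo=8,mid=8 → 12 1 2 11 7 6 10 4 15 16
data[mid]=15=15: mid=9
end: lo=8, hi=8; data = 12 1 2 11 7 6 10 4 15 16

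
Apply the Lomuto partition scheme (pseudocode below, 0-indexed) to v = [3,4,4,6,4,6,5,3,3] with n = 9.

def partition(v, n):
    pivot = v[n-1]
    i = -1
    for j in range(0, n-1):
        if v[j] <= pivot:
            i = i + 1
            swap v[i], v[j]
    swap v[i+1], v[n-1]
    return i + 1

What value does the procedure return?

2

pivot = v[8] = 3; i = -1
j=0: v[0]=3 ≤ 3 → i=0, swap v[0],v[0] (no change) → [3,4,4,6,4,6,5,3,3]
j=1: v[1]=4 > 3 → no swap
j=2: v[2]=4 > 3 → no swap
j=3: v[3]=6 > 3 → no swap
j=4: v[4]=4 > 3 → no swap
j=5: v[5]=6 > 3 → no swap
j=6: v[6]=5 > 3 → no swap
j=7: v[7]=3 ≤ 3 → i=1, swap v[1],v[7] → [3,3,4,6,4,6,5,4,3]
final swap v[2],v[8] → [3,3,3,6,4,6,5,4,4]; return 2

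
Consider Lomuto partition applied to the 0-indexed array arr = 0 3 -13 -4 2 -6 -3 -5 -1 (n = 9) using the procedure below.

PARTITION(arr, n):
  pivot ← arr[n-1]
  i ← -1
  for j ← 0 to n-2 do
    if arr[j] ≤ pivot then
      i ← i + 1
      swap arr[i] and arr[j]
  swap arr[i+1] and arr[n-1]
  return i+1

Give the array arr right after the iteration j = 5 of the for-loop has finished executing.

-13 -4 -6 3 2 0 -3 -5 -1

pivot=-1, i=-1
j=0: 0>-1, skip
j=1: 3>-1, skip
j=2: -13≤-1, i=0, swap(0,2) ⇒ -13 3 0 -4 2 -6 -3 -5 -1
j=3: -4≤-1, i=1, swap(1,3) ⇒ -13 -4 0 3 2 -6 -3 -5 -1
j=4: 2>-1, skip
j=5: -6≤-1, i=2, swap(2,5) ⇒ -13 -4 -6 3 2 0 -3 -5 -1
(after j=5) arr = -13 -4 -6 3 2 0 -3 -5 -1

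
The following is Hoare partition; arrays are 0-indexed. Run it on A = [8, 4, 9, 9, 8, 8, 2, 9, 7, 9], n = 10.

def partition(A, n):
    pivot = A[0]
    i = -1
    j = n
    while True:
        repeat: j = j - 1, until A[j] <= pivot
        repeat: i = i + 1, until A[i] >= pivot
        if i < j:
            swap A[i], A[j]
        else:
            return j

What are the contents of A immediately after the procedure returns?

[7, 4, 2, 8, 8, 9, 9, 9, 8, 9]

pivot = A[0] = 8; i = -1, j = 10
j→8 (A[8]=7≤8), i→0 (A[0]=8≥8); i<j, swap → [7, 4, 9, 9, 8, 8, 2, 9, 8, 9]
j→6 (A[6]=2≤8), i→2 (A[2]=9≥8); i<j, swap → [7, 4, 2, 9, 8, 8, 9, 9, 8, 9]
j→5 (A[5]=8≤8), i→3 (A[3]=9≥8); i<j, swap → [7, 4, 2, 8, 8, 9, 9, 9, 8, 9]
j→4, i→4; i≥j, return j=4. A = [7, 4, 2, 8, 8, 9, 9, 9, 8, 9]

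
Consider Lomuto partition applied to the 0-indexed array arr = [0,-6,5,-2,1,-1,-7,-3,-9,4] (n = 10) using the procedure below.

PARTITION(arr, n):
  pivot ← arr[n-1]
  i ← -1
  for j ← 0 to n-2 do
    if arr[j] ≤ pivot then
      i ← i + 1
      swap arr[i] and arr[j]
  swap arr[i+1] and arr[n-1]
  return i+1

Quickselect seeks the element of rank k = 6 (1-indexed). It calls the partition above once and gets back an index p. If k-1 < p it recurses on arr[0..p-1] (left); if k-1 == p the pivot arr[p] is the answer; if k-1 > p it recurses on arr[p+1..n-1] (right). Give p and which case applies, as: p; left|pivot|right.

pivot = arr[9] = 4; i = -1
j=0: arr[0]=0 ≤ 4 → i=0, swap arr[0],arr[0] (no change) → [0,-6,5,-2,1,-1,-7,-3,-9,4]
j=1: arr[1]=-6 ≤ 4 → i=1, swap arr[1],arr[1] (no change) → [0,-6,5,-2,1,-1,-7,-3,-9,4]
j=2: arr[2]=5 > 4 → no swap
j=3: arr[3]=-2 ≤ 4 → i=2, swap arr[2],arr[3] → [0,-6,-2,5,1,-1,-7,-3,-9,4]
j=4: arr[4]=1 ≤ 4 → i=3, swap arr[3],arr[4] → [0,-6,-2,1,5,-1,-7,-3,-9,4]
j=5: arr[5]=-1 ≤ 4 → i=4, swap arr[4],arr[5] → [0,-6,-2,1,-1,5,-7,-3,-9,4]
j=6: arr[6]=-7 ≤ 4 → i=5, swap arr[5],arr[6] → [0,-6,-2,1,-1,-7,5,-3,-9,4]
j=7: arr[7]=-3 ≤ 4 → i=6, swap arr[6],arr[7] → [0,-6,-2,1,-1,-7,-3,5,-9,4]
j=8: arr[8]=-9 ≤ 4 → i=7, swap arr[7],arr[8] → [0,-6,-2,1,-1,-7,-3,-9,5,4]
final swap arr[8],arr[9] → [0,-6,-2,1,-1,-7,-3,-9,4,5]; return 8
p = 8; k-1 = 5 < 8 ⇒ left

8; left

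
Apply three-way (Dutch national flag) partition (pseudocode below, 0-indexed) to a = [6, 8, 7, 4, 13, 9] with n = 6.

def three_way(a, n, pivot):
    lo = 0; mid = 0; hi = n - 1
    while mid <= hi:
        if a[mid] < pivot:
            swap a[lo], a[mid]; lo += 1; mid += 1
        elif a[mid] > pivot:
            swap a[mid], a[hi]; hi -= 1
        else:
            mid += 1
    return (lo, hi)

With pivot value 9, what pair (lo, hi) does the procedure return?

(4, 4)

lo=0 mid=0 hi=5
6<9: swap(0,0), lo=1 mid=1 ⇒ [6, 8, 7, 4, 13, 9]
8<9: swap(1,1), lo=2 mid=2 ⇒ [6, 8, 7, 4, 13, 9]
7<9: swap(2,2), lo=3 mid=3 ⇒ [6, 8, 7, 4, 13, 9]
4<9: swap(3,3), lo=4 mid=4 ⇒ [6, 8, 7, 4, 13, 9]
13>9: swap(4,5), hi=4 ⇒ [6, 8, 7, 4, 9, 13]
9=9: mid=5
done. lo=4 hi=4; a=[6, 8, 7, 4, 9, 13]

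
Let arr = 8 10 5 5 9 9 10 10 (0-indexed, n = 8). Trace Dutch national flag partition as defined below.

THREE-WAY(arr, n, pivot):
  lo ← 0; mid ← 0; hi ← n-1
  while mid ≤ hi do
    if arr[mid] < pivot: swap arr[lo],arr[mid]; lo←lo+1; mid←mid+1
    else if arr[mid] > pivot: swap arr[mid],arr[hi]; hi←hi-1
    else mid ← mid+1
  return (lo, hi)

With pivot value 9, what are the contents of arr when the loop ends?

lo=0 mid=0 hi=7
8<9: swap(0,0), lo=1 mid=1 ⇒ 8 10 5 5 9 9 10 10
10>9: swap(1,7), hi=6 ⇒ 8 10 5 5 9 9 10 10
10>9: swap(1,6), hi=5 ⇒ 8 10 5 5 9 9 10 10
10>9: swap(1,5), hi=4 ⇒ 8 9 5 5 9 10 10 10
9=9: mid=2
5<9: swap(1,2), lo=2 mid=3 ⇒ 8 5 9 5 9 10 10 10
5<9: swap(2,3), lo=3 mid=4 ⇒ 8 5 5 9 9 10 10 10
9=9: mid=5
done. lo=3 hi=4; arr=8 5 5 9 9 10 10 10

8 5 5 9 9 10 10 10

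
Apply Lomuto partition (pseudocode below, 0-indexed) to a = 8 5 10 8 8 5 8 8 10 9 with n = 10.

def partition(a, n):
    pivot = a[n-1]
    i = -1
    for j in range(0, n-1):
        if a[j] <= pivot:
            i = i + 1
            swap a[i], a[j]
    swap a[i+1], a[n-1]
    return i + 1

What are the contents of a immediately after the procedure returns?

pivot=9, i=-1
j=0: 8≤9, i=0, swap(0,0) ⇒ 8 5 10 8 8 5 8 8 10 9
j=1: 5≤9, i=1, swap(1,1) ⇒ 8 5 10 8 8 5 8 8 10 9
j=2: 10>9, skip
j=3: 8≤9, i=2, swap(2,3) ⇒ 8 5 8 10 8 5 8 8 10 9
j=4: 8≤9, i=3, swap(3,4) ⇒ 8 5 8 8 10 5 8 8 10 9
j=5: 5≤9, i=4, swap(4,5) ⇒ 8 5 8 8 5 10 8 8 10 9
j=6: 8≤9, i=5, swap(5,6) ⇒ 8 5 8 8 5 8 10 8 10 9
j=7: 8≤9, i=6, swap(6,7) ⇒ 8 5 8 8 5 8 8 10 10 9
j=8: 10>9, skip
swap(7,9) ⇒ 8 5 8 8 5 8 8 9 10 10; return 7

8 5 8 8 5 8 8 9 10 10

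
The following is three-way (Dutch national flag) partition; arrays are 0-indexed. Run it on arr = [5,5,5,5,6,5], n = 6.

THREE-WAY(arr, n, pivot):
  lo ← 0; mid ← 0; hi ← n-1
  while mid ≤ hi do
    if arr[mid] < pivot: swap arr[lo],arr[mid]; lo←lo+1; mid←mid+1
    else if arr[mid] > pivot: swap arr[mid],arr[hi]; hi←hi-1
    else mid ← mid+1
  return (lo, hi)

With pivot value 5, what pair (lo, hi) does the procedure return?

(0, 4)

lo=0 mid=0 hi=5
5=5: mid=1
5=5: mid=2
5=5: mid=3
5=5: mid=4
6>5: swap(4,5), hi=4 ⇒ [5,5,5,5,5,6]
5=5: mid=5
done. lo=0 hi=4; arr=[5,5,5,5,5,6]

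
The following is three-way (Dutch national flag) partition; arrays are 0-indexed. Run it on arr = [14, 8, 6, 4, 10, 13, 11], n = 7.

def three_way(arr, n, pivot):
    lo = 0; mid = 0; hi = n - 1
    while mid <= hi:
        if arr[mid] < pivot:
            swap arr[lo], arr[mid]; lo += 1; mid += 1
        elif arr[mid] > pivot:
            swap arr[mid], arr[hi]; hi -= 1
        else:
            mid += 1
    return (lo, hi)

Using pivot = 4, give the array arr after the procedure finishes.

[4, 6, 8, 10, 13, 11, 14]

lo=0 mid=0 hi=6
14>4: swap(0,6), hi=5 ⇒ [11, 8, 6, 4, 10, 13, 14]
11>4: swap(0,5), hi=4 ⇒ [13, 8, 6, 4, 10, 11, 14]
13>4: swap(0,4), hi=3 ⇒ [10, 8, 6, 4, 13, 11, 14]
10>4: swap(0,3), hi=2 ⇒ [4, 8, 6, 10, 13, 11, 14]
4=4: mid=1
8>4: swap(1,2), hi=1 ⇒ [4, 6, 8, 10, 13, 11, 14]
6>4: swap(1,1), hi=0 ⇒ [4, 6, 8, 10, 13, 11, 14]
done. lo=0 hi=0; arr=[4, 6, 8, 10, 13, 11, 14]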